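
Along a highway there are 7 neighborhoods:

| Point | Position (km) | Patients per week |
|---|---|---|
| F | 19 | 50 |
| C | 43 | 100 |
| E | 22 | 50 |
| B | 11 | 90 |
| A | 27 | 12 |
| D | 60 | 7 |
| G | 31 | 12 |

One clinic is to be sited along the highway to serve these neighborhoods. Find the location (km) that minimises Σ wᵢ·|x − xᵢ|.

x = 22

For a sum of weighted absolute distances on a line, the optimum is the weighted median (not the mean). Total weight W = 321; half-weight = 160.5.
Sort by position and accumulate weight:
  km 11 (B, w=90) → cum 90
  km 19 (F, w=50) → cum 140
  km 22 (E, w=50) → cum 190  ≥ 160.5 → median here
  km 27 (A, w=12) → cum 202
  km 31 (G, w=12) → cum 214
  km 43 (C, w=100) → cum 314
  km 60 (D, w=7) → cum 321
Optimal location: km 22.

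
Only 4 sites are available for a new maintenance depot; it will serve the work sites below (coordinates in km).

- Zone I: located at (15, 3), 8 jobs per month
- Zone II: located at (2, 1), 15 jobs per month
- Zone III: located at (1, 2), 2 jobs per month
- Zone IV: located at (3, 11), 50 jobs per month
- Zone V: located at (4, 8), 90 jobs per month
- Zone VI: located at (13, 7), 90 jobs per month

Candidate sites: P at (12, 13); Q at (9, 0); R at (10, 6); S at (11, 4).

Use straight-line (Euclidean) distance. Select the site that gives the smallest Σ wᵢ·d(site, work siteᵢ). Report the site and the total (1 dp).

Total weighted distance at each candidate:
  P (12, 13): total = 2206.4
  Q (9, 0): total = 2377.4
  R (10, 6): total = 1491.8
  S (11, 4): total = 1777.3
Minimum is at R with total 1491.8 km.

R, total 1491.8 km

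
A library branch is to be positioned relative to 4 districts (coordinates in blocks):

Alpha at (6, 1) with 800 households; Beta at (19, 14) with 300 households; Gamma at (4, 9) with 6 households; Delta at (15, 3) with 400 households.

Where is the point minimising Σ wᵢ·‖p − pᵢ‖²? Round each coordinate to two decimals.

The minimiser of Σwᵢ‖p−pᵢ‖² is the weighted centroid p* = (Σwᵢpᵢ)/(Σwᵢ).
Σwᵢ = 1506.
Σwᵢxᵢ = 800·6 + 300·19 + 6·4 + 400·15 = 16524.
Σwᵢyᵢ = 800·1 + 300·14 + 6·9 + 400·3 = 6254.
x* = 16524/1506 = 10.97, y* = 6254/1506 = 4.15.

(10.97, 4.15)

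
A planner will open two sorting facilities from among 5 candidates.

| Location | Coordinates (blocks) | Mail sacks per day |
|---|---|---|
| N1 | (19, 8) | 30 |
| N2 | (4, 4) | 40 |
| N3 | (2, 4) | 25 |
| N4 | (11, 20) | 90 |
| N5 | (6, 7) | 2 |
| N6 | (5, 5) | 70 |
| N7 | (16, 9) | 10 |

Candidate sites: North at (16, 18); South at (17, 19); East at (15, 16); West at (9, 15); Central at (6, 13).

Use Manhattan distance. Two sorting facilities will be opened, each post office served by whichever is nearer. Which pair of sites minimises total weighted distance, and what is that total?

{North, Central}, total 2517

Evaluate every pair (each demand assigned to the nearer of the two):
  {North, Central}: total = 2517
  {South, Central}: total = 2537
  {East, Central}: total = 2567
  {West, Central}: total = 2677
  {East, West}: total = 3162
  {North, West}: total = 3202
  {South, West}: total = 3222
  {North, East}: total = 4121
  {South, East}: total = 4121
  {North, South}: total = 4572
Best pair: {North, Central} with total 2517.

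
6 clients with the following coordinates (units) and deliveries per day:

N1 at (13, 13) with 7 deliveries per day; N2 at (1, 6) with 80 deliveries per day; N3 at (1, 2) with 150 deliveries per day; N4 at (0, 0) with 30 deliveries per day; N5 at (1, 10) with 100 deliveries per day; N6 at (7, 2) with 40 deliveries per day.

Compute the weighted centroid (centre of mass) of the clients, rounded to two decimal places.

(1.72, 4.79)

The minimiser of Σwᵢ‖p−pᵢ‖² is the weighted centroid p* = (Σwᵢpᵢ)/(Σwᵢ).
Σwᵢ = 407.
Σwᵢxᵢ = 7·13 + 80·1 + 150·1 + 30·0 + 100·1 + 40·7 = 701.
Σwᵢyᵢ = 7·13 + 80·6 + 150·2 + 30·0 + 100·10 + 40·2 = 1951.
x* = 701/407 = 1.72, y* = 1951/407 = 4.79.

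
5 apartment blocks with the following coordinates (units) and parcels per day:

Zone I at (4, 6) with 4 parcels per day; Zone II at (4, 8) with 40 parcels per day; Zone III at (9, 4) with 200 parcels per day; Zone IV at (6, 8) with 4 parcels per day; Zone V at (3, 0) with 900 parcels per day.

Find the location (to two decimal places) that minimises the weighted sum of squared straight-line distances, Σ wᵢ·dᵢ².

The minimiser of Σwᵢ‖p−pᵢ‖² is the weighted centroid p* = (Σwᵢpᵢ)/(Σwᵢ).
Σwᵢ = 1148.
Σwᵢxᵢ = 4·4 + 40·4 + 200·9 + 4·6 + 900·3 = 4700.
Σwᵢyᵢ = 4·6 + 40·8 + 200·4 + 4·8 + 900·0 = 1176.
x* = 4700/1148 = 4.09, y* = 1176/1148 = 1.02.

(4.09, 1.02)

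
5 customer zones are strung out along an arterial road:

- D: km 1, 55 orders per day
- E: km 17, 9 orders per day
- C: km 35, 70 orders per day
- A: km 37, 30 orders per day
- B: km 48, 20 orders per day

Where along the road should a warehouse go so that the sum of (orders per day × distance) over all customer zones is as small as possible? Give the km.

x = 35

For a sum of weighted absolute distances on a line, the optimum is the weighted median (not the mean). Total weight W = 184; half-weight = 92.
Sort by position and accumulate weight:
  km 1 (D, w=55) → cum 55
  km 17 (E, w=9) → cum 64
  km 35 (C, w=70) → cum 134  ≥ 92 → median here
  km 37 (A, w=30) → cum 164
  km 48 (B, w=20) → cum 184
Optimal location: km 35.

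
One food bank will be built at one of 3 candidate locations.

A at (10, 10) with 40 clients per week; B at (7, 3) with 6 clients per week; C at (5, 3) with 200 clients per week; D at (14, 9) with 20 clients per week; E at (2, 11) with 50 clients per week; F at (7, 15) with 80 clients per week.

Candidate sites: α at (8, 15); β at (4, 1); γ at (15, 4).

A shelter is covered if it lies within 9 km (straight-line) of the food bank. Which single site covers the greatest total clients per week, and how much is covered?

Coverage radius r = 9 km; a point is covered iff (Δx)²+(Δy)² ≤ 9² = 81.
  α (8, 15): covers {A, D, E, F} → 190
  β (4, 1): covers {B, C} → 206
  γ (15, 4): covers {A, B, D} → 66
Maximum coverage at β: 206 clients per week.

β, covering 206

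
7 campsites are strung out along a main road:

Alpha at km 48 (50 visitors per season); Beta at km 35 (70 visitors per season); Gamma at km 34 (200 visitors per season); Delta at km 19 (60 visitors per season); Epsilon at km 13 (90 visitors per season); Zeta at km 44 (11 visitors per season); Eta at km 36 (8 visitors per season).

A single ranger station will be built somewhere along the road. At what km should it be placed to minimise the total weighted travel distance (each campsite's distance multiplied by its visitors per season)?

x = 34

For a sum of weighted absolute distances on a line, the optimum is the weighted median (not the mean). Total weight W = 489; half-weight = 244.5.
Sort by position and accumulate weight:
  km 13 (Epsilon, w=90) → cum 90
  km 19 (Delta, w=60) → cum 150
  km 34 (Gamma, w=200) → cum 350  ≥ 244.5 → median here
  km 35 (Beta, w=70) → cum 420
  km 36 (Eta, w=8) → cum 428
  km 44 (Zeta, w=11) → cum 439
  km 48 (Alpha, w=50) → cum 489
Optimal location: km 34.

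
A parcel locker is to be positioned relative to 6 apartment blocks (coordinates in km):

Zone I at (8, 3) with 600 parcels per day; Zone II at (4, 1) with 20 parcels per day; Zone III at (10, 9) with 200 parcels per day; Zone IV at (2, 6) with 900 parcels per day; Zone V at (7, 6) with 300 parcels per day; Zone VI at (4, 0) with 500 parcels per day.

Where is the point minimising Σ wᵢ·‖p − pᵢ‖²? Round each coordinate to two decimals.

(5.07, 4.29)

The minimiser of Σwᵢ‖p−pᵢ‖² is the weighted centroid p* = (Σwᵢpᵢ)/(Σwᵢ).
Σwᵢ = 2520.
Σwᵢxᵢ = 600·8 + 20·4 + 200·10 + 900·2 + 300·7 + 500·4 = 12780.
Σwᵢyᵢ = 600·3 + 20·1 + 200·9 + 900·6 + 300·6 + 500·0 = 10820.
x* = 12780/2520 = 5.07, y* = 10820/2520 = 4.29.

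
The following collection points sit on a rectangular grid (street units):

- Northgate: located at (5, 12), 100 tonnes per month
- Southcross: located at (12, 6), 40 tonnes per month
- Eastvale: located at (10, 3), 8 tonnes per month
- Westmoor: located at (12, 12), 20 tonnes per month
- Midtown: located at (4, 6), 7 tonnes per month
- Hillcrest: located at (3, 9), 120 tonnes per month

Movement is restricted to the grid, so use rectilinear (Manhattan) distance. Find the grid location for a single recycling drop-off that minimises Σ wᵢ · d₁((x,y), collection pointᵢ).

Manhattan distance separates: Σwᵢ(|x−xᵢ|+|y−yᵢ|) = Σwᵢ|x−xᵢ| + Σwᵢ|y−yᵢ|, so x and y are optimised independently as 1-D weighted medians.
Total weight W = 295; half = 147.5.
x-coordinate, sorted with cumulative weight:
  x=3 (Hillcrest, w=120) cum 120
  x=4 (Midtown, w=7) cum 127
  x=5 (Northgate, w=100) cum 227  ← median
  x=10 (Eastvale, w=8) cum 235
  x=12 (Southcross, w=40) cum 275
  x=12 (Westmoor, w=20) cum 295
⇒ x* = 5
y-coordinate, sorted with cumulative weight:
  y=3 (Eastvale, w=8) cum 8
  y=6 (Southcross, w=40) cum 48
  y=6 (Midtown, w=7) cum 55
  y=9 (Hillcrest, w=120) cum 175  ← median
  y=12 (Northgate, w=100) cum 275
  y=12 (Westmoor, w=20) cum 295
⇒ y* = 9

(5, 9)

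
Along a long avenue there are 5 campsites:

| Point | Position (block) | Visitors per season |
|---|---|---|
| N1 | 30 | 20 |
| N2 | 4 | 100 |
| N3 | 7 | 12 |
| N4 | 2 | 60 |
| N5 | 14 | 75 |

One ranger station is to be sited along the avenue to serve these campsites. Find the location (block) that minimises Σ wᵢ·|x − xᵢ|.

For a sum of weighted absolute distances on a line, the optimum is the weighted median (not the mean). Total weight W = 267; half-weight = 133.5.
Sort by position and accumulate weight:
  block 2 (N4, w=60) → cum 60
  block 4 (N2, w=100) → cum 160  ≥ 133.5 → median here
  block 7 (N3, w=12) → cum 172
  block 14 (N5, w=75) → cum 247
  block 30 (N1, w=20) → cum 267
Optimal location: block 4.

x = 4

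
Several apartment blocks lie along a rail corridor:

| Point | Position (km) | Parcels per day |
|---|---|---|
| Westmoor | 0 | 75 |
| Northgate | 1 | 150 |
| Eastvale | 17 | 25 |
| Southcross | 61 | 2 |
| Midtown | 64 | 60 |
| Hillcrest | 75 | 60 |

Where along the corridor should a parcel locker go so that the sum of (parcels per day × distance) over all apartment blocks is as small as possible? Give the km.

x = 1

For a sum of weighted absolute distances on a line, the optimum is the weighted median (not the mean). Total weight W = 372; half-weight = 186.
Sort by position and accumulate weight:
  km 0 (Westmoor, w=75) → cum 75
  km 1 (Northgate, w=150) → cum 225  ≥ 186 → median here
  km 17 (Eastvale, w=25) → cum 250
  km 61 (Southcross, w=2) → cum 252
  km 64 (Midtown, w=60) → cum 312
  km 75 (Hillcrest, w=60) → cum 372
Optimal location: km 1.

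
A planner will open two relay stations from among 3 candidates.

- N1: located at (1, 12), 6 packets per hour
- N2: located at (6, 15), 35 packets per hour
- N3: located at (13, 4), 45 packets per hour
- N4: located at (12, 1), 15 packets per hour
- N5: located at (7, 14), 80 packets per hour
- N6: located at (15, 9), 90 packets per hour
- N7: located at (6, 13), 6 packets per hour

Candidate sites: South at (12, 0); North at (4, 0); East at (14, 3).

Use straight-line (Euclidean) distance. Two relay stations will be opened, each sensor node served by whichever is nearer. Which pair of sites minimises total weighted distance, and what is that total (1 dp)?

{South, East}, total 2345.6

Evaluate every pair (each demand assigned to the nearer of the two):
  {South, East}: total = 2345.6
  {North, East}: total = 2352.4
  {South, North}: total = 2882.6
Best pair: {South, East} with total 2345.6.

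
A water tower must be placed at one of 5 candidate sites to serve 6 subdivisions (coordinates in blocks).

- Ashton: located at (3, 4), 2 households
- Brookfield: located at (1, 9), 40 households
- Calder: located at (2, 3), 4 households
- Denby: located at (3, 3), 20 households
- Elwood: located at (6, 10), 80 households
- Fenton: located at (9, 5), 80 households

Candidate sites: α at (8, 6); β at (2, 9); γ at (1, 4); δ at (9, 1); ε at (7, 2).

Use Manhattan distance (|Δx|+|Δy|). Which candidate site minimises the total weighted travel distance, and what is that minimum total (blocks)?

Total weighted distance at each candidate:
  α (8, 6): total = 1250
  β (2, 9): total = 1496
  γ (1, 4): total = 1872
  δ (9, 1): total = 2134
  ε (7, 2): total = 1776
Minimum is at α with total 1250 blocks.

α, total 1250 blocks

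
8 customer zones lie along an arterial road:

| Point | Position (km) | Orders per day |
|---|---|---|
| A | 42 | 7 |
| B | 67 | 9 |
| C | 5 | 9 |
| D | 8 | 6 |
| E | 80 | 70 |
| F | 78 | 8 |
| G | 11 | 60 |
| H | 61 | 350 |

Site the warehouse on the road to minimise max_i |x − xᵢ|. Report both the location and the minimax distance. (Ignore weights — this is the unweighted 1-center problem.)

location 42.5, max distance 37.5

The 1-center on a line is the midpoint of the two extreme points: leftmost at 5, rightmost at 80.
Optimal location = (5 + 80)/2 = 42.5; maximum distance = (80 − 5)/2 = 37.5.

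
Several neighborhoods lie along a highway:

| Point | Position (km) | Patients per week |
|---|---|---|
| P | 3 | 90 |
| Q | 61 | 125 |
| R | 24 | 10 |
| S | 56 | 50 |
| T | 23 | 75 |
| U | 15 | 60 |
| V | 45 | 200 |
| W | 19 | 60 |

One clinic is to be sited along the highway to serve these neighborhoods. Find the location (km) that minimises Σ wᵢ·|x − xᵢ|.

For a sum of weighted absolute distances on a line, the optimum is the weighted median (not the mean). Total weight W = 670; half-weight = 335.
Sort by position and accumulate weight:
  km 3 (P, w=90) → cum 90
  km 15 (U, w=60) → cum 150
  km 19 (W, w=60) → cum 210
  km 23 (T, w=75) → cum 285
  km 24 (R, w=10) → cum 295
  km 45 (V, w=200) → cum 495  ≥ 335 → median here
  km 56 (S, w=50) → cum 545
  km 61 (Q, w=125) → cum 670
Optimal location: km 45.

x = 45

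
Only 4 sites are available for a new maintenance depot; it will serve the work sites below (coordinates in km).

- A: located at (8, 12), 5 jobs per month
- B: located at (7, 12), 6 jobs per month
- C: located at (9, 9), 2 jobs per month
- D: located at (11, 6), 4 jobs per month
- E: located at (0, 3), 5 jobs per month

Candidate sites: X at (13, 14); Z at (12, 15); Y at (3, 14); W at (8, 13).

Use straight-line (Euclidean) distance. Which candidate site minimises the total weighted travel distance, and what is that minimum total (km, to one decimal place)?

W, total 116.2 km

Total weighted distance at each candidate:
  X (13, 14): total = 195.8
  Z (12, 15): total = 194.5
  Y (3, 14): total = 171.6
  W (8, 13): total = 116.2
Minimum is at W with total 116.2 km.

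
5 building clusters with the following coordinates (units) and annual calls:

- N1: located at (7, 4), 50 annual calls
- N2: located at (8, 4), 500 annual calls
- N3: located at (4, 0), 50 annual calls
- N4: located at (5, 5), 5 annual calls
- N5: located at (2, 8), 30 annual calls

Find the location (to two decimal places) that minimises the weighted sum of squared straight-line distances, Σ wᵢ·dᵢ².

(7.30, 3.88)

The minimiser of Σwᵢ‖p−pᵢ‖² is the weighted centroid p* = (Σwᵢpᵢ)/(Σwᵢ).
Σwᵢ = 635.
Σwᵢxᵢ = 50·7 + 500·8 + 50·4 + 5·5 + 30·2 = 4635.
Σwᵢyᵢ = 50·4 + 500·4 + 50·0 + 5·5 + 30·8 = 2465.
x* = 4635/635 = 7.30, y* = 2465/635 = 3.88.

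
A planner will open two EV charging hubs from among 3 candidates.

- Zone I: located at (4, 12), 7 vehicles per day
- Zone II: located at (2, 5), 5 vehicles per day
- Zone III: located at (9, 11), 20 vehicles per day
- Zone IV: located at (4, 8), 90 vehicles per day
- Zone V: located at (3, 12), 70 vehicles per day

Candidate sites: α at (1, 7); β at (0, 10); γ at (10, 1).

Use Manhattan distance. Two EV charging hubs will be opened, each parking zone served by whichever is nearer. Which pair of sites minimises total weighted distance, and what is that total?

Evaluate every pair (each demand assigned to the nearer of the two):
  {α, β}: total = 967
  {α, γ}: total = 1141
  {β, γ}: total = 1167
Best pair: {α, β} with total 967.

{α, β}, total 967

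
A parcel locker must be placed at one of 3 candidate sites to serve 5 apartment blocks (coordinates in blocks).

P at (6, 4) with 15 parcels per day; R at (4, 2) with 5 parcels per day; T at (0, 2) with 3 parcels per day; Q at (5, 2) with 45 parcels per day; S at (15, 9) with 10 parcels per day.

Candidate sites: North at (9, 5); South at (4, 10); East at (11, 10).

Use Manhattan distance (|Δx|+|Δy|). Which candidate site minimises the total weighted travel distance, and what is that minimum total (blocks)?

Total weighted distance at each candidate:
  North (9, 5): total = 551
  South (4, 10): total = 721
  East (11, 10): total = 977
Minimum is at North with total 551 blocks.

North, total 551 blocks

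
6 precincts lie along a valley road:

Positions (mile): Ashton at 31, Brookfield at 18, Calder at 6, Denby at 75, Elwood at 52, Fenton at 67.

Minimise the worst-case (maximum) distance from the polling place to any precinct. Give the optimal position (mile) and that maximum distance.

location 40.5, max distance 34.5

The 1-center on a line is the midpoint of the two extreme points: leftmost at 6, rightmost at 75.
Optimal location = (6 + 75)/2 = 40.5; maximum distance = (75 − 6)/2 = 34.5.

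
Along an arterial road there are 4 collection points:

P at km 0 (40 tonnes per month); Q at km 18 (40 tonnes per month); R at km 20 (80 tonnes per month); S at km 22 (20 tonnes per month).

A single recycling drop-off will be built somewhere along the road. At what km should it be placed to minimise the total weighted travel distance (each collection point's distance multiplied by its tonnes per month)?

For a sum of weighted absolute distances on a line, the optimum is the weighted median (not the mean). Total weight W = 180; half-weight = 90.
Sort by position and accumulate weight:
  km 0 (P, w=40) → cum 40
  km 18 (Q, w=40) → cum 80
  km 20 (R, w=80) → cum 160  ≥ 90 → median here
  km 22 (S, w=20) → cum 180
Optimal location: km 20.

x = 20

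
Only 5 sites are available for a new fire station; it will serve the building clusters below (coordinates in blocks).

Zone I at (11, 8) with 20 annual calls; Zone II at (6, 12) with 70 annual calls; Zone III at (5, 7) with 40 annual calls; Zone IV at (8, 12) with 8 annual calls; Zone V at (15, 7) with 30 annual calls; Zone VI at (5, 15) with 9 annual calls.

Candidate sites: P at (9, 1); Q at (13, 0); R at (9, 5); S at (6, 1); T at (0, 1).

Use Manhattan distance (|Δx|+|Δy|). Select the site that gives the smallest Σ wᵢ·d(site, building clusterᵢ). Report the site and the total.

R, total 1470 blocks

Total weighted distance at each candidate:
  P (9, 1): total = 2178
  Q (13, 0): total = 2743
  R (9, 5): total = 1470
  S (6, 1): total = 1979
  T (0, 1): total = 2943
Minimum is at R with total 1470 blocks.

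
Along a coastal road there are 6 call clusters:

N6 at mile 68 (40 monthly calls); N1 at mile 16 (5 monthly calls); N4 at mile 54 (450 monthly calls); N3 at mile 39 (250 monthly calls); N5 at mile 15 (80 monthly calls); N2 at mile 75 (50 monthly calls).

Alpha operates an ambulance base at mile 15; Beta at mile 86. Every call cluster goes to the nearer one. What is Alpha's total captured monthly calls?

335

The indifferent point is the midpoint (15+86)/2 = 50.5; call clusters left of it (closer to Alpha at 15) go to Alpha, those right go to Beta.
  N5 at 15 (w=80) → Alpha
  N1 at 16 (w=5) → Alpha
  N3 at 39 (w=250) → Alpha
  N4 at 54 (w=450) → Beta
  N6 at 68 (w=40) → Beta
  N2 at 75 (w=50) → Beta
Alpha captures 335; Beta captures 540.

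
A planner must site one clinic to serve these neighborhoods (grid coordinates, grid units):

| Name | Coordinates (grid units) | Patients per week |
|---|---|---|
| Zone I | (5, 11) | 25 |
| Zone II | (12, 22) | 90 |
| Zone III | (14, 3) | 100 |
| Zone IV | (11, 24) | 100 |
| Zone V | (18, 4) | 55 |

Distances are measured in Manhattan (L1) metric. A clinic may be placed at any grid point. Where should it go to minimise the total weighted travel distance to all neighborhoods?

(12, 22)

Manhattan distance separates: Σwᵢ(|x−xᵢ|+|y−yᵢ|) = Σwᵢ|x−xᵢ| + Σwᵢ|y−yᵢ|, so x and y are optimised independently as 1-D weighted medians.
Total weight W = 370; half = 185.
x-coordinate, sorted with cumulative weight:
  x=5 (Zone I, w=25) cum 25
  x=11 (Zone IV, w=100) cum 125
  x=12 (Zone II, w=90) cum 215  ← median
  x=14 (Zone III, w=100) cum 315
  x=18 (Zone V, w=55) cum 370
⇒ x* = 12
y-coordinate, sorted with cumulative weight:
  y=3 (Zone III, w=100) cum 100
  y=4 (Zone V, w=55) cum 155
  y=11 (Zone I, w=25) cum 180
  y=22 (Zone II, w=90) cum 270  ← median
  y=24 (Zone IV, w=100) cum 370
⇒ y* = 22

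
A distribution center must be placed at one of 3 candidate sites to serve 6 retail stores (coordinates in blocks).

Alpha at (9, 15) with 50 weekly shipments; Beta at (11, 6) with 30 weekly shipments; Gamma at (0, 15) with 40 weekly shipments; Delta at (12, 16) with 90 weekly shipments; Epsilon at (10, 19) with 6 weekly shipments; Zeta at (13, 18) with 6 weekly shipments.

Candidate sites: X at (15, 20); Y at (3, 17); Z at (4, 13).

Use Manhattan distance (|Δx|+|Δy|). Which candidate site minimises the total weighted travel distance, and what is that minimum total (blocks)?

Total weighted distance at each candidate:
  X (15, 20): total = 2580
  Y (3, 17): total = 2190
  Z (4, 13): total = 2156
Minimum is at Z with total 2156 blocks.

Z, total 2156 blocks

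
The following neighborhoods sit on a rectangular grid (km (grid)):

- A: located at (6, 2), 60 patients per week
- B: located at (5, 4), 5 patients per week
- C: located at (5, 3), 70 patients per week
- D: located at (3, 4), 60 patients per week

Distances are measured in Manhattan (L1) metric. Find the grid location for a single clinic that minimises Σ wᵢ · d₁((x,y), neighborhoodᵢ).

Manhattan distance separates: Σwᵢ(|x−xᵢ|+|y−yᵢ|) = Σwᵢ|x−xᵢ| + Σwᵢ|y−yᵢ|, so x and y are optimised independently as 1-D weighted medians.
Total weight W = 195; half = 97.5.
x-coordinate, sorted with cumulative weight:
  x=3 (D, w=60) cum 60
  x=5 (B, w=5) cum 65
  x=5 (C, w=70) cum 135  ← median
  x=6 (A, w=60) cum 195
⇒ x* = 5
y-coordinate, sorted with cumulative weight:
  y=2 (A, w=60) cum 60
  y=3 (C, w=70) cum 130  ← median
  y=4 (B, w=5) cum 135
  y=4 (D, w=60) cum 195
⇒ y* = 3

(5, 3)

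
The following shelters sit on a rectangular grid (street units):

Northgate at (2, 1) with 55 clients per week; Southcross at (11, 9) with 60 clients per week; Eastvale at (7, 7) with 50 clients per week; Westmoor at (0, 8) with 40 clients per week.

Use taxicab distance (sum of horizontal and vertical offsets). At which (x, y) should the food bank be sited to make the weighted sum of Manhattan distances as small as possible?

Manhattan distance separates: Σwᵢ(|x−xᵢ|+|y−yᵢ|) = Σwᵢ|x−xᵢ| + Σwᵢ|y−yᵢ|, so x and y are optimised independently as 1-D weighted medians.
Total weight W = 205; half = 102.5.
x-coordinate, sorted with cumulative weight:
  x=0 (Westmoor, w=40) cum 40
  x=2 (Northgate, w=55) cum 95
  x=7 (Eastvale, w=50) cum 145  ← median
  x=11 (Southcross, w=60) cum 205
⇒ x* = 7
y-coordinate, sorted with cumulative weight:
  y=1 (Northgate, w=55) cum 55
  y=7 (Eastvale, w=50) cum 105  ← median
  y=8 (Westmoor, w=40) cum 145
  y=9 (Southcross, w=60) cum 205
⇒ y* = 7

(7, 7)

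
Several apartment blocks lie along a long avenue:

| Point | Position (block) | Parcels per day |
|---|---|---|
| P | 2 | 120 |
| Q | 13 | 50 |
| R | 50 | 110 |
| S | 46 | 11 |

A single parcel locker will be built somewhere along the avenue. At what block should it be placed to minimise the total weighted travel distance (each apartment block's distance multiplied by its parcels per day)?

For a sum of weighted absolute distances on a line, the optimum is the weighted median (not the mean). Total weight W = 291; half-weight = 145.5.
Sort by position and accumulate weight:
  block 2 (P, w=120) → cum 120
  block 13 (Q, w=50) → cum 170  ≥ 145.5 → median here
  block 46 (S, w=11) → cum 181
  block 50 (R, w=110) → cum 291
Optimal location: block 13.

x = 13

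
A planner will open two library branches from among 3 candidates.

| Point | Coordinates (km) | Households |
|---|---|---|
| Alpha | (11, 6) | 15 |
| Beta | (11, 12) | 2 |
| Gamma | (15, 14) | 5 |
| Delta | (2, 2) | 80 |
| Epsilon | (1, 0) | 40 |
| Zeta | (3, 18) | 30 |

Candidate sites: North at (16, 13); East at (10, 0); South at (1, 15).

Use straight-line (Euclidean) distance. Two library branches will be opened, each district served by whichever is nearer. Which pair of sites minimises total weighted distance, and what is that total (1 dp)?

Evaluate every pair (each demand assigned to the nearer of the two):
  {East, South}: total = 1310.2
  {North, East}: total = 1546.1
  {North, South}: total = 1897.5
Best pair: {East, South} with total 1310.2.

{East, South}, total 1310.2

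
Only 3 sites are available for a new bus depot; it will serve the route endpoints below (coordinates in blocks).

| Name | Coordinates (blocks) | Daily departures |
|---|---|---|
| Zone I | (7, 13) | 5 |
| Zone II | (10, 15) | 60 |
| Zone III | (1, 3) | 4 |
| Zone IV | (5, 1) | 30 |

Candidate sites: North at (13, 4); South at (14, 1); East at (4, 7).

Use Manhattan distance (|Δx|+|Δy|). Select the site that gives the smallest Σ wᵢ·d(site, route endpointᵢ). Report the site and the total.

East, total 1123 blocks

Total weighted distance at each candidate:
  North (13, 4): total = 1297
  South (14, 1): total = 1505
  East (4, 7): total = 1123
Minimum is at East with total 1123 blocks.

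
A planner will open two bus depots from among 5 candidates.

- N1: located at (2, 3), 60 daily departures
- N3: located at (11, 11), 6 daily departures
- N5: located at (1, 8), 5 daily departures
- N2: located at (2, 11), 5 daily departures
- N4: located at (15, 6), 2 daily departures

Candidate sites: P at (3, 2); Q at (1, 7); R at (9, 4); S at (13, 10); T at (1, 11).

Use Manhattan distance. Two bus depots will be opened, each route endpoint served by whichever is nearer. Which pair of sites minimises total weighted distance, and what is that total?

{P, T}, total 232

Evaluate every pair (each demand assigned to the nearer of the two):
  {P, T}: total = 232
  {P, S}: total = 240
  {P, Q}: total = 264
  {P, R}: total = 280
  {Q, S}: total = 360
  {Q, R}: total = 400
  {Q, T}: total = 400
  {R, T}: total = 570
  {S, T}: total = 590
  {R, S}: total = 630
Best pair: {P, T} with total 232.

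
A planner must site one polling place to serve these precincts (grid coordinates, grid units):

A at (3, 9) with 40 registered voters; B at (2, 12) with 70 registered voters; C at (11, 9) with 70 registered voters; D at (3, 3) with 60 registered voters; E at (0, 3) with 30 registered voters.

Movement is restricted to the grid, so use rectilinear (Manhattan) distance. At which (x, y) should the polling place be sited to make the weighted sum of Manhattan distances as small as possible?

Manhattan distance separates: Σwᵢ(|x−xᵢ|+|y−yᵢ|) = Σwᵢ|x−xᵢ| + Σwᵢ|y−yᵢ|, so x and y are optimised independently as 1-D weighted medians.
Total weight W = 270; half = 135.
x-coordinate, sorted with cumulative weight:
  x=0 (E, w=30) cum 30
  x=2 (B, w=70) cum 100
  x=3 (A, w=40) cum 140  ← median
  x=3 (D, w=60) cum 200
  x=11 (C, w=70) cum 270
⇒ x* = 3
y-coordinate, sorted with cumulative weight:
  y=3 (D, w=60) cum 60
  y=3 (E, w=30) cum 90
  y=9 (A, w=40) cum 130
  y=9 (C, w=70) cum 200  ← median
  y=12 (B, w=70) cum 270
⇒ y* = 9

(3, 9)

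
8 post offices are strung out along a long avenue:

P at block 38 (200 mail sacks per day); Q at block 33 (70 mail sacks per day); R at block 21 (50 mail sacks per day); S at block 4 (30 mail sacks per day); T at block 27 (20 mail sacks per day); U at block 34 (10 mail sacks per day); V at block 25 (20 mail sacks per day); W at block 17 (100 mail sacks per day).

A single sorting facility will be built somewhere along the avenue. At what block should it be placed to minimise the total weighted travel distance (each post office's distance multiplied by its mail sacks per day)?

x = 33

For a sum of weighted absolute distances on a line, the optimum is the weighted median (not the mean). Total weight W = 500; half-weight = 250.
Sort by position and accumulate weight:
  block 4 (S, w=30) → cum 30
  block 17 (W, w=100) → cum 130
  block 21 (R, w=50) → cum 180
  block 25 (V, w=20) → cum 200
  block 27 (T, w=20) → cum 220
  block 33 (Q, w=70) → cum 290  ≥ 250 → median here
  block 34 (U, w=10) → cum 300
  block 38 (P, w=200) → cum 500
Optimal location: block 33.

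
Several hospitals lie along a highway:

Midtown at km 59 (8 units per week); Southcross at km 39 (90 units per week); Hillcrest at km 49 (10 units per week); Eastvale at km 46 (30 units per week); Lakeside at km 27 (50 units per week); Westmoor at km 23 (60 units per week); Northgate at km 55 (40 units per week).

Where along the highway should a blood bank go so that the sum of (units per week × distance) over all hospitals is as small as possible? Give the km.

x = 39

For a sum of weighted absolute distances on a line, the optimum is the weighted median (not the mean). Total weight W = 288; half-weight = 144.
Sort by position and accumulate weight:
  km 23 (Westmoor, w=60) → cum 60
  km 27 (Lakeside, w=50) → cum 110
  km 39 (Southcross, w=90) → cum 200  ≥ 144 → median here
  km 46 (Eastvale, w=30) → cum 230
  km 49 (Hillcrest, w=10) → cum 240
  km 55 (Northgate, w=40) → cum 280
  km 59 (Midtown, w=8) → cum 288
Optimal location: km 39.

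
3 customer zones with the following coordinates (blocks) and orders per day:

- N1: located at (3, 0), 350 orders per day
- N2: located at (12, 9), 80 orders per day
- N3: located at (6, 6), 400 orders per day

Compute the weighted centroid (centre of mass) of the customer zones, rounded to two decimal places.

The minimiser of Σwᵢ‖p−pᵢ‖² is the weighted centroid p* = (Σwᵢpᵢ)/(Σwᵢ).
Σwᵢ = 830.
Σwᵢxᵢ = 350·3 + 80·12 + 400·6 = 4410.
Σwᵢyᵢ = 350·0 + 80·9 + 400·6 = 3120.
x* = 4410/830 = 5.31, y* = 3120/830 = 3.76.

(5.31, 3.76)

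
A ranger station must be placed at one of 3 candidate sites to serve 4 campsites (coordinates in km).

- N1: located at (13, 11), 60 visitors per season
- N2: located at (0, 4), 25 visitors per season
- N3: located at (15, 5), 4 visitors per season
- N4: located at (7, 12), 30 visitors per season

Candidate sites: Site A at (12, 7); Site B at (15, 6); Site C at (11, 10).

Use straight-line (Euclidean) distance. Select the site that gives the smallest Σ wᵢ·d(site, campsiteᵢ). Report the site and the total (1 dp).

Total weighted distance at each candidate:
  Site A (12, 7): total = 783.2
  Site B (15, 6): total = 1005.4
  Site C (11, 10): total = 607.2
Minimum is at Site C with total 607.2 km.

Site C, total 607.2 km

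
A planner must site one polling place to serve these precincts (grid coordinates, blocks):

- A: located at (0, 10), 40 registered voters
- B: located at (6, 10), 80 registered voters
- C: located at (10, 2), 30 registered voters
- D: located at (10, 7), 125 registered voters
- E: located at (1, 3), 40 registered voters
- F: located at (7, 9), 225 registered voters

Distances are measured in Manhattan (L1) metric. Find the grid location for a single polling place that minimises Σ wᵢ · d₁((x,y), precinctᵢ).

Manhattan distance separates: Σwᵢ(|x−xᵢ|+|y−yᵢ|) = Σwᵢ|x−xᵢ| + Σwᵢ|y−yᵢ|, so x and y are optimised independently as 1-D weighted medians.
Total weight W = 540; half = 270.
x-coordinate, sorted with cumulative weight:
  x=0 (A, w=40) cum 40
  x=1 (E, w=40) cum 80
  x=6 (B, w=80) cum 160
  x=7 (F, w=225) cum 385  ← median
  x=10 (C, w=30) cum 415
  x=10 (D, w=125) cum 540
⇒ x* = 7
y-coordinate, sorted with cumulative weight:
  y=2 (C, w=30) cum 30
  y=3 (E, w=40) cum 70
  y=7 (D, w=125) cum 195
  y=9 (F, w=225) cum 420  ← median
  y=10 (A, w=40) cum 460
  y=10 (B, w=80) cum 540
⇒ y* = 9

(7, 9)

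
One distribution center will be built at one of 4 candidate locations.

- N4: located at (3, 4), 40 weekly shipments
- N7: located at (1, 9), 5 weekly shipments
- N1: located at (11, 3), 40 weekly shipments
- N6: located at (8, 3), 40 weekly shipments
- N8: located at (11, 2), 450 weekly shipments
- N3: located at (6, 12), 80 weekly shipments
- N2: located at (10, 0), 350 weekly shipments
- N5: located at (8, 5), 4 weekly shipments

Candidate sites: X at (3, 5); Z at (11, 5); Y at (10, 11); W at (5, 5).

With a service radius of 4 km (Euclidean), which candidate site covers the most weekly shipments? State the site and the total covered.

Coverage radius r = 4 km; a point is covered iff (Δx)²+(Δy)² ≤ 4² = 16.
  X (3, 5): covers {N4} → 40
  Z (11, 5): covers {N1, N6, N8, N5} → 534
  Y (10, 11): covers {none} → 0
  W (5, 5): covers {N4, N6, N5} → 84
Maximum coverage at Z: 534 weekly shipments.

Z, covering 534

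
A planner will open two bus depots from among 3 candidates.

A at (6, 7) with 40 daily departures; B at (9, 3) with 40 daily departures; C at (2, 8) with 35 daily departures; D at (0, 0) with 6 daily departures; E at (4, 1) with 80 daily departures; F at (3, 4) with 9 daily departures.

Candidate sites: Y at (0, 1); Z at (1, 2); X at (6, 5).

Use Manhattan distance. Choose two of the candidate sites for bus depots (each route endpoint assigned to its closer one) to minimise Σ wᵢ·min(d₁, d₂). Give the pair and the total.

Evaluate every pair (each demand assigned to the nearer of the two):
  {Y, X}: total = 887
  {Z, X}: total = 899
  {Y, Z}: total = 1367
Best pair: {Y, X} with total 887.

{Y, X}, total 887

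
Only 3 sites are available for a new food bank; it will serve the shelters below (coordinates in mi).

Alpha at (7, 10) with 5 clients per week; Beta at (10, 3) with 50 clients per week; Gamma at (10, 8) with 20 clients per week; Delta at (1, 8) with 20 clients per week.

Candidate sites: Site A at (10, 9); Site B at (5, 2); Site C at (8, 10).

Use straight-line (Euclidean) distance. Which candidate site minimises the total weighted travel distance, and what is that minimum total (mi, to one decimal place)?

Total weighted distance at each candidate:
  Site A (10, 9): total = 516.9
  Site B (5, 2): total = 596.6
  Site C (8, 10): total = 571.2
Minimum is at Site A with total 516.9 mi.

Site A, total 516.9 mi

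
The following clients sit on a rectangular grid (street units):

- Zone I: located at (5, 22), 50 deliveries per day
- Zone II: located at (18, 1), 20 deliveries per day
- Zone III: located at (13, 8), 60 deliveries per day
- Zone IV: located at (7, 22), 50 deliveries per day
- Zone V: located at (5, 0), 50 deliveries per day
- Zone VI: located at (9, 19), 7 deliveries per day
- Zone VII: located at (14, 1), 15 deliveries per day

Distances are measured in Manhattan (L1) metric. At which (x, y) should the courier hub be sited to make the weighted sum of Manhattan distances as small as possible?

Manhattan distance separates: Σwᵢ(|x−xᵢ|+|y−yᵢ|) = Σwᵢ|x−xᵢ| + Σwᵢ|y−yᵢ|, so x and y are optimised independently as 1-D weighted medians.
Total weight W = 252; half = 126.
x-coordinate, sorted with cumulative weight:
  x=5 (Zone I, w=50) cum 50
  x=5 (Zone V, w=50) cum 100
  x=7 (Zone IV, w=50) cum 150  ← median
  x=9 (Zone VI, w=7) cum 157
  x=13 (Zone III, w=60) cum 217
  x=14 (Zone VII, w=15) cum 232
  x=18 (Zone II, w=20) cum 252
⇒ x* = 7
y-coordinate, sorted with cumulative weight:
  y=0 (Zone V, w=50) cum 50
  y=1 (Zone II, w=20) cum 70
  y=1 (Zone VII, w=15) cum 85
  y=8 (Zone III, w=60) cum 145  ← median
  y=19 (Zone VI, w=7) cum 152
  y=22 (Zone I, w=50) cum 202
  y=22 (Zone IV, w=50) cum 252
⇒ y* = 8

(7, 8)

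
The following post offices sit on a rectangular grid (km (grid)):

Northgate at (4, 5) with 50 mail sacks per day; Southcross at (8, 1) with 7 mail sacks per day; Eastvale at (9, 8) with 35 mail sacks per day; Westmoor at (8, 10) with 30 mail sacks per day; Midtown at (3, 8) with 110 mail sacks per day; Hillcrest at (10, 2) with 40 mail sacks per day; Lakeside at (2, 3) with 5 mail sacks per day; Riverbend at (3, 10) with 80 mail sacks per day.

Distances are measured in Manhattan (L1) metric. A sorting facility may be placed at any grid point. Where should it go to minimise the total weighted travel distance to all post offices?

(3, 8)

Manhattan distance separates: Σwᵢ(|x−xᵢ|+|y−yᵢ|) = Σwᵢ|x−xᵢ| + Σwᵢ|y−yᵢ|, so x and y are optimised independently as 1-D weighted medians.
Total weight W = 357; half = 178.5.
x-coordinate, sorted with cumulative weight:
  x=2 (Lakeside, w=5) cum 5
  x=3 (Midtown, w=110) cum 115
  x=3 (Riverbend, w=80) cum 195  ← median
  x=4 (Northgate, w=50) cum 245
  x=8 (Southcross, w=7) cum 252
  x=8 (Westmoor, w=30) cum 282
  x=9 (Eastvale, w=35) cum 317
  x=10 (Hillcrest, w=40) cum 357
⇒ x* = 3
y-coordinate, sorted with cumulative weight:
  y=1 (Southcross, w=7) cum 7
  y=2 (Hillcrest, w=40) cum 47
  y=3 (Lakeside, w=5) cum 52
  y=5 (Northgate, w=50) cum 102
  y=8 (Eastvale, w=35) cum 137
  y=8 (Midtown, w=110) cum 247  ← median
  y=10 (Westmoor, w=30) cum 277
  y=10 (Riverbend, w=80) cum 357
⇒ y* = 8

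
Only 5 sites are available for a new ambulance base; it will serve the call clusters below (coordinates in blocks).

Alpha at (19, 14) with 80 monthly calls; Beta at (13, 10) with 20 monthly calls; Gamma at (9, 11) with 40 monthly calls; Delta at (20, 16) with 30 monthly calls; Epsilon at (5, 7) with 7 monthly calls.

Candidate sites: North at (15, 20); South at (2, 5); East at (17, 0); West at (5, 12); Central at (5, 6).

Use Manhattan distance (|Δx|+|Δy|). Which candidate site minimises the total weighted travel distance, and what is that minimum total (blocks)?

Total weighted distance at each candidate:
  North (15, 20): total = 2071
  South (2, 5): total = 3825
  East (17, 0): total = 3023
  West (5, 12): total = 2285
  Central (5, 6): total = 3117
Minimum is at North with total 2071 blocks.

North, total 2071 blocks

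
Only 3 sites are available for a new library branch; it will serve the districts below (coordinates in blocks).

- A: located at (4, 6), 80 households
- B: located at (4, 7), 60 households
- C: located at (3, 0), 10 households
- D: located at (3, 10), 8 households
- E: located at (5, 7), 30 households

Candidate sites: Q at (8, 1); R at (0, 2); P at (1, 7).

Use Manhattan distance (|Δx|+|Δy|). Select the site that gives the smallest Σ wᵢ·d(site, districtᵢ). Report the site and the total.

Total weighted distance at each candidate:
  Q (8, 1): total = 1762
  R (0, 2): total = 1618
  P (1, 7): total = 750
Minimum is at P with total 750 blocks.

P, total 750 blocks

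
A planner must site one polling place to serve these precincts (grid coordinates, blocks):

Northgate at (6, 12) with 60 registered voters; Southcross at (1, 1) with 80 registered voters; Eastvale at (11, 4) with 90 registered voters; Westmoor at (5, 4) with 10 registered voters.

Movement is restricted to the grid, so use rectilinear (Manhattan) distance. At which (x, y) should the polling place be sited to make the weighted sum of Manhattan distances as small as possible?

(6, 4)

Manhattan distance separates: Σwᵢ(|x−xᵢ|+|y−yᵢ|) = Σwᵢ|x−xᵢ| + Σwᵢ|y−yᵢ|, so x and y are optimised independently as 1-D weighted medians.
Total weight W = 240; half = 120.
x-coordinate, sorted with cumulative weight:
  x=1 (Southcross, w=80) cum 80
  x=5 (Westmoor, w=10) cum 90
  x=6 (Northgate, w=60) cum 150  ← median
  x=11 (Eastvale, w=90) cum 240
⇒ x* = 6
y-coordinate, sorted with cumulative weight:
  y=1 (Southcross, w=80) cum 80
  y=4 (Eastvale, w=90) cum 170  ← median
  y=4 (Westmoor, w=10) cum 180
  y=12 (Northgate, w=60) cum 240
⇒ y* = 4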